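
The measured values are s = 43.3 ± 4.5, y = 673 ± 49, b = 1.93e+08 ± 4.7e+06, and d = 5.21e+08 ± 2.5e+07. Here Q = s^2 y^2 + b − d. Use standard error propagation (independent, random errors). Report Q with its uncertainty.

Let p = s^2·y^2 = 8.49e+08. δp/p = √((2·δs/s)² + (2·δy/y)²) = √(0.0432 + 0.0212) = 0.254, so δp = 2.16e+08.
Q = p + b − d: δQ = √(δp² + δb² + δd²) = √(4.64e+16 + 2.21e+13 + 6.25e+14) = 2.17e+08
Q = 5.21e+08.

(5.21 ± 2.17) × 10^8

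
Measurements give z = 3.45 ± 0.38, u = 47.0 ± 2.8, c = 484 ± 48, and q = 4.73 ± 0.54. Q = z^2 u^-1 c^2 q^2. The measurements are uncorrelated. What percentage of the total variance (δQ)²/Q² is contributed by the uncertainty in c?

(δQ/Q)² = (2·δz/z)² + (-1·δu/u)² + (2·δc/c)² + (2·δq/q)²
  z term: (2×0.110)² = 0.0485
  u term: (-1×0.0596)² = 0.00355
  c term: (2×0.0992)² = 0.0393
  q term: (2×0.114)² = 0.0521
Total = 0.144. Share from c = 0.0393/0.144 = 0.274.

27.4%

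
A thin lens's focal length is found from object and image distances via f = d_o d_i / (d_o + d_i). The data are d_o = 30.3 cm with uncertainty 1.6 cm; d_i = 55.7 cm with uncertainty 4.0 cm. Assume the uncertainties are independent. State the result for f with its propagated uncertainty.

∂f/∂d_o = (d_i/(d_o+d_i))² = 0.419;  ∂f/∂d_i = (d_o/(d_o+d_i))² = 0.124
δf = √((∂f/∂d_o · δd_o)² + (∂f/∂d_i · δd_i)²) = √(0.450 + 0.247) = 0.835 cm
f = 19.6 cm.

19.6 ± 0.835 cm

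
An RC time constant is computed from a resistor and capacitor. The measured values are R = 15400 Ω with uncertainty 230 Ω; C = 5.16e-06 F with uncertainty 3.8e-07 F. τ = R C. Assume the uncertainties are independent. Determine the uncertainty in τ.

0.00597 s

Since τ is a product/quotient, work with relative uncertainties:
  (1·δR/R)² = (1×0.0149)² = 0.000223;  (1·δC/C)² = (1×0.0736)² = 0.00542
δτ/τ = √(0.00565) = 0.0751
τ = 0.0795 s, so δτ = 0.0751 × 0.0795 = 0.00597 s.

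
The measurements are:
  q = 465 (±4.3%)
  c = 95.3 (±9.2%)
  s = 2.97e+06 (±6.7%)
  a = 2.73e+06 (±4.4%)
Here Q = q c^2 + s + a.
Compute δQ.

8.31e+05

Let p = q·c^2 = 4.22e+06. δp/p = √((1·δq/q)² + (2·δc/c)²) = √(0.00185 + 0.0339) = 0.189, so δp = 7.98e+05.
Q = p + s + a: δQ = √(δp² + δs² + δa²) = √(6.37e+11 + 3.96e+10 + 1.44e+10) = 8.31e+05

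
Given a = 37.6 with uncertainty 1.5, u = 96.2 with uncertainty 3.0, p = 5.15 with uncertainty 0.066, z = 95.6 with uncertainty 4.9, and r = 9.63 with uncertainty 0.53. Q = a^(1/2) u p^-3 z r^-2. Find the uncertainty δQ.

0.590

Each factor contributes (exponent × relative error)² to (δQ/Q)²:
  (½·δa/a)² = (0.5×0.0399)² = 0.000398;  (1·δu/u)² = (1×0.0312)² = 0.000973;  (-3·δp/p)² = (-3×0.0128)² = 0.00148;  (1·δz/z)² = (1×0.0513)² = 0.00263;  (-2·δr/r)² = (-2×0.0550)² = 0.0121
δQ/Q = √(0.0176) = 0.133
Q = 4.45, so δQ = 0.133 × 4.45 = 0.590.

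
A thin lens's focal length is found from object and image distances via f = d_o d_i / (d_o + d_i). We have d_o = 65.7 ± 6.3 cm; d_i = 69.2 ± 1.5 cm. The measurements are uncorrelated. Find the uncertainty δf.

1.70 cm

∂f/∂d_o = (d_i/(d_o+d_i))² = 0.263;  ∂f/∂d_i = (d_o/(d_o+d_i))² = 0.237
δf = √((∂f/∂d_o · δd_o)² + (∂f/∂d_i · δd_i)²) = √(2.75 + 0.127) = 1.70 cm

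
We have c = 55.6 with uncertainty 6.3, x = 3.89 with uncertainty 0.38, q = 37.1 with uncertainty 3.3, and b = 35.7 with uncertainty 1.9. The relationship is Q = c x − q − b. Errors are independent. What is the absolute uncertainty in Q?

Let p = c·x = 216. δp/p = √((1·δc/c)² + (1·δx/x)²) = √(0.0128 + 0.00954) = 0.150, so δp = 32.4.
Q = p − q − b: δQ = √(δp² + δq² + δb²) = √(1050 + 10.9 + 3.61) = 32.6

32.6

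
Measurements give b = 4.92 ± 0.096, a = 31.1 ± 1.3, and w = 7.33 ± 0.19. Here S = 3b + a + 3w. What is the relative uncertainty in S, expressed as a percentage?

2.13%

S is a linear combination, so absolute uncertainties add in quadrature:
  (3·δb)² = 0.0829;  (δa)² = 1.69;  (3·δw)² = 0.325
δS = √(2.10) = 1.45
S = 67.9, so δS/S = 1.45/67.9 = 0.0213.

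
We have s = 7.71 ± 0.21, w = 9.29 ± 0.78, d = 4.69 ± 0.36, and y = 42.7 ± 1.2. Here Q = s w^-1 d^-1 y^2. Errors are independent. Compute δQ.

41.9

Q is a product of powers, so relative uncertainties combine in quadrature:
  (1·δs/s)² = (1×0.0272)² = 0.000742;  (-1·δw/w)² = (-1×0.0840)² = 0.00705;  (-1·δd/d)² = (-1×0.0768)² = 0.00589;  (2·δy/y)² = (2×0.0281)² = 0.00316
δQ/Q = √(0.0168) = 0.130
Q = 323, so δQ = 0.130 × 323 = 41.9.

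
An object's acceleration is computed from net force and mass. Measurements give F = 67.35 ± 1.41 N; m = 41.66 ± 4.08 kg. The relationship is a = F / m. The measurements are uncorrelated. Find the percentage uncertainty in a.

10.0%

For a monomial a ∝ F, m^-1, fractional errors add in quadrature:
  (1·δF/F)² = (1×0.0209)² = 0.000438;  (-1·δm/m)² = (-1×0.0979)² = 0.00959
δa/a = √(0.0100) = 0.100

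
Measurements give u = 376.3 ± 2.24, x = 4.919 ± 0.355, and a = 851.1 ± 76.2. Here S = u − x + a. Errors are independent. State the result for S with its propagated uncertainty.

Sums and differences: (δS)² = Σ (cᵢ δxᵢ)².
  (δu)² = 5.02;  (δx)² = 0.126;  (δa)² = 5810
δS = √(5810) = 76.2
S = 1222.

1222 ± 76.2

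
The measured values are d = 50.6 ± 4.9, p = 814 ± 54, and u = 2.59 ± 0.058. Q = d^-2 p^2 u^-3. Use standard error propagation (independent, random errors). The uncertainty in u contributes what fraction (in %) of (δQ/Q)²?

7.57%

(δQ/Q)² = (-2·δd/d)² + (2·δp/p)² + (-3·δu/u)²
  d term: (-2×0.0968)² = 0.0375
  p term: (2×0.0663)² = 0.0176
  u term: (-3×0.0224)² = 0.00451
Total = 0.0596. Share from u = 0.00451/0.0596 = 0.0757.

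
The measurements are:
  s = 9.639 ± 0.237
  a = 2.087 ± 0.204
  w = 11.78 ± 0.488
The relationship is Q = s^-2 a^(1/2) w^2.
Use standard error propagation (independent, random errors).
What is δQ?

0.233

Relative error in a monomial: (δQ/Q)² = Σ (nᵢ · δxᵢ/xᵢ)².
  (-2·δs/s)² = (-2×0.0246)² = 0.00242;  (½·δa/a)² = (0.5×0.0977)² = 0.00239;  (2·δw/w)² = (2×0.0414)² = 0.00686
δQ/Q = √(0.0117) = 0.108
Q = 2.158, so δQ = 0.108 × 2.158 = 0.233.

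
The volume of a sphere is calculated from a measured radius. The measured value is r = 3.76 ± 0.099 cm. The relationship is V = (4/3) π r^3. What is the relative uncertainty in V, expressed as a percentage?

7.90%

Since V is a product/quotient, work with relative uncertainties:
  (3·δr/r)² = (3×0.0263)² = 0.00624
δV/V = √(0.00624) = 0.0790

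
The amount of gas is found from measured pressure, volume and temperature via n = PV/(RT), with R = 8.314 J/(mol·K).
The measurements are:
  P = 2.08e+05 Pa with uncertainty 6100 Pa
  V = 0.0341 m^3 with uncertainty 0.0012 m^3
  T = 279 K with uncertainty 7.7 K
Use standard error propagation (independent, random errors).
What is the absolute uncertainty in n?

0.164 mol

Products/powers → add relative errors in quadrature, weighted by exponent:
  (1·δP/P)² = (1×0.0293)² = 0.000860;  (1·δV/V)² = (1×0.0352)² = 0.00124;  (-1·δT/T)² = (-1×0.0276)² = 0.000762
δn/n = √(0.00286) = 0.0535
n = 3.06 mol, so δn = 0.0535 × 3.06 = 0.164 mol.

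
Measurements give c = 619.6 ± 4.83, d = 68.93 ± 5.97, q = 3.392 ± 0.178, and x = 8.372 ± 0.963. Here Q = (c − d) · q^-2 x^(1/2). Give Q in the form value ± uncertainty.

138.5 ± 16.7

Let u = c − d = 550.7. δu = √(δc² + δd²) = √(23.3 + 35.6) = 7.68, so δu/u = 0.0139.
Q is then a monomial in u, q, x:
δQ/Q = √((δu/u)² + (-2·δq/q)² + (½·δx/x)²) = √(0.000194 + 0.0110 + 0.00331) = 0.120
Q = 138.5, so δQ = 0.120 × 138.5 = 16.7.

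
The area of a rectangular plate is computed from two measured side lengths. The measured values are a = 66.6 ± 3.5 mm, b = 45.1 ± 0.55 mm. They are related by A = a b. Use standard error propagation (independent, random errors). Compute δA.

162 mm^2

Since A is a product/quotient, work with relative uncertainties:
  (1·δa/a)² = (1×0.0526)² = 0.00276;  (1·δb/b)² = (1×0.0122)² = 0.000149
δA/A = √(0.00291) = 0.0539
A = 3000 mm^2, so δA = 0.0539 × 3000 = 162 mm^2.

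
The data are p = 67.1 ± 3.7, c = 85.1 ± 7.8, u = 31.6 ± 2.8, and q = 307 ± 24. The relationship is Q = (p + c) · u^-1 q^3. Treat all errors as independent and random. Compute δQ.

3.58e+07

Let w = p + c = 152. δw = √(δp² + δc²) = √(13.7 + 60.8) = 8.63, so δw/w = 0.0567.
Q is then a monomial in w, u, q:
δQ/Q = √((δw/w)² + (-1·δu/u)² + (3·δq/q)²) = √(0.00322 + 0.00785 + 0.0550) = 0.257
Q = 1.39e+08, so δQ = 0.257 × 1.39e+08 = 3.58e+07.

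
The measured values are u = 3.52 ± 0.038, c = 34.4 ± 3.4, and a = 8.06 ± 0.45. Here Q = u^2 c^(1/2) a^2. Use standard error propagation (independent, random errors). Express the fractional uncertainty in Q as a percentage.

Q is a product of powers, so relative uncertainties combine in quadrature:
  (2·δu/u)² = (2×0.0108)² = 0.000466;  (½·δc/c)² = (0.5×0.0988)² = 0.00244;  (2·δa/a)² = (2×0.0558)² = 0.0125
δQ/Q = √(0.0154) = 0.124

12.4%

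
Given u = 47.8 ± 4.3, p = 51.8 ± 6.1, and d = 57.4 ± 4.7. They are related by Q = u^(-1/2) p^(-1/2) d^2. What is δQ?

11.9

Q is a product of powers, so relative uncertainties combine in quadrature:
  (−½·δu/u)² = (-0.5×0.0900)² = 0.00202;  (−½·δp/p)² = (-0.5×0.118)² = 0.00347;  (2·δd/d)² = (2×0.0819)² = 0.0268
δQ/Q = √(0.0323) = 0.180
Q = 66.2, so δQ = 0.180 × 66.2 = 11.9.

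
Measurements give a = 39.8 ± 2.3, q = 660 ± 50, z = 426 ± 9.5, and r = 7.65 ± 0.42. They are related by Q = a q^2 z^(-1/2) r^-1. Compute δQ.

18800

For a monomial Q ∝ a, q^2, z^(-1/2), r^-1, fractional errors add in quadrature:
  (1·δa/a)² = (1×0.0578)² = 0.00334;  (2·δq/q)² = (2×0.0758)² = 0.0230;  (−½·δz/z)² = (-0.5×0.0223)² = 0.000124;  (-1·δr/r)² = (-1×0.0549)² = 0.00301
δQ/Q = √(0.0294) = 0.172
Q = 1.1e+05, so δQ = 0.172 × 1.1e+05 = 18800.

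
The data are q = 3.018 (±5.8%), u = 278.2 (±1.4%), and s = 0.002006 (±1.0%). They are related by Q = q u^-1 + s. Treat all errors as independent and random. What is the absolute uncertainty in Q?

0.000648

Let p = q·u^-1 = 0.01085. δp/p = √((1·δq/q)² + (-1·δu/u)²) = √(0.00336 + 0.000196) = 0.0597, so δp = 0.000647.
Q = p + s: δQ = √(δp² + δs²) = √(4.19e-07 + 4.02e-10) = 0.000648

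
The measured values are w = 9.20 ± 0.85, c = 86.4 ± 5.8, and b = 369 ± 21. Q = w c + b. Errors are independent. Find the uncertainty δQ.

93.2

Let p = w·c = 795. δp/p = √((1·δw/w)² + (1·δc/c)²) = √(0.00854 + 0.00451) = 0.114, so δp = 90.8.
Q = p + b: δQ = √(δp² + δb²) = √(8240 + 441) = 93.2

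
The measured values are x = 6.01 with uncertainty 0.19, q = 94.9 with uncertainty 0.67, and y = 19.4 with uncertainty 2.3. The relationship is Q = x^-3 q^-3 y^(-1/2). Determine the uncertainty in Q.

1.39e-10

Q is a product of powers, so relative uncertainties combine in quadrature:
  (-3·δx/x)² = (-3×0.0316)² = 0.00899;  (-3·δq/q)² = (-3×0.00706)² = 0.000449;  (−½·δy/y)² = (-0.5×0.119)² = 0.00351
δQ/Q = √(0.0130) = 0.114
Q = 1.22e-09, so δQ = 0.114 × 1.22e-09 = 1.39e-10.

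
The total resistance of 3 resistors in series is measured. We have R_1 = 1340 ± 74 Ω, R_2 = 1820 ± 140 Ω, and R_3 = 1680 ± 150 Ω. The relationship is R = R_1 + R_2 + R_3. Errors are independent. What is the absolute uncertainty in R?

218 Ω

Each term contributes (cᵢ δxᵢ)² to (δR)²:
  (δR_1)² = 5480;  (δR_2)² = 19600;  (δR_3)² = 22500
δR = √(47600) = 218 Ω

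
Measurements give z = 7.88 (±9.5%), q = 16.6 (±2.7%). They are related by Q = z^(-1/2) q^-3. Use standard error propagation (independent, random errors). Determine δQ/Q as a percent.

Since Q is a product/quotient, work with relative uncertainties:
  (−½·δz/z)² = (-0.5×0.0950)² = 0.00226;  (-3·δq/q)² = (-3×0.0270)² = 0.00656
δQ/Q = √(0.00882) = 0.0939

9.39%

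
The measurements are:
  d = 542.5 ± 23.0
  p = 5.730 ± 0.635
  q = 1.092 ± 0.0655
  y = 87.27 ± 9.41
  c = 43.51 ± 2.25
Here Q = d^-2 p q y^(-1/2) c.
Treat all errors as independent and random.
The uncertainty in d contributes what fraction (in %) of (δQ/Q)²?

(δQ/Q)² = (-2·δd/d)² + (1·δp/p)² + (1·δq/q)² + (−½·δy/y)² + (1·δc/c)²
  d term: (-2×0.0424)² = 0.00719
  p term: (1×0.111)² = 0.0123
  q term: (1×0.0600)² = 0.00360
  y term: (-0.5×0.108)² = 0.00291
  c term: (1×0.0517)² = 0.00267
Total = 0.0286. Share from d = 0.00719/0.0286 = 0.251.

25.1%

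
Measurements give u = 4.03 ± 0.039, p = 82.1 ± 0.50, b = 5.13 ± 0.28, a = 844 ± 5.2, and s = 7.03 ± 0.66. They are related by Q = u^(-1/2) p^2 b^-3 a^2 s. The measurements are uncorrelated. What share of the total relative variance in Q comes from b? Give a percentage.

74.6%

(δQ/Q)² = (−½·δu/u)² + (2·δp/p)² + (-3·δb/b)² + (2·δa/a)² + (1·δs/s)²
  u term: (-0.5×0.00968)² = 2.34e-05
  p term: (2×0.00609)² = 0.000148
  b term: (-3×0.0546)² = 0.0268
  a term: (2×0.00616)² = 0.000152
  s term: (1×0.0939)² = 0.00881
Total = 0.0359. Share from b = 0.0268/0.0359 = 0.746.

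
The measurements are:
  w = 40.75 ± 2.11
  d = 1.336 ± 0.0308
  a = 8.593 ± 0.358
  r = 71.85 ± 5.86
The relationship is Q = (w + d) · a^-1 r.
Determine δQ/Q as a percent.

10.4%

Let u = w + d = 42.09. δu = √(δw² + δd²) = √(4.45 + 0.000949) = 2.11, so δu/u = 0.0501.
Q is then a monomial in u, a, r:
δQ/Q = √((δu/u)² + (-1·δa/a)² + (1·δr/r)²) = √(0.00251 + 0.00174 + 0.00665) = 0.104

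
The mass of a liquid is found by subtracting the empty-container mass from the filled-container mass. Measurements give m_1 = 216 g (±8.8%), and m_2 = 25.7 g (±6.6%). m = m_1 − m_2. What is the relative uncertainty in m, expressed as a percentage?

For a sum/difference, combine absolute errors in quadrature:
  (δm_1)² = 361;  (δm_2)² = 2.88
δm = √(364) = 19.1 g
m = 190 g, so δm/m = 19.1/190 = 0.100.

10.0%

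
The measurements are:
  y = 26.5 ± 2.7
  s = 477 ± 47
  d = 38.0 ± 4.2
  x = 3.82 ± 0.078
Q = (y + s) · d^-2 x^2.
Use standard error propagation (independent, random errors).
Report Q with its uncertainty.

Let u = y + s = 504. δu = √(δy² + δs²) = √(7.29 + 2210) = 47.1, so δu/u = 0.0935.
Q is then a monomial in u, d, x:
δQ/Q = √((δu/u)² + (-2·δd/d)² + (2·δx/x)²) = √(0.00874 + 0.0489 + 0.00167) = 0.243
Q = 5.09, so δQ = 0.243 × 5.09 = 1.24.

5.09 ± 1.24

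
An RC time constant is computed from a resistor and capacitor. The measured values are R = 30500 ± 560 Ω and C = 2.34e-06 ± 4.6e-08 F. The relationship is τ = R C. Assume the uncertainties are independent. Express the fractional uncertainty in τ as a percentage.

Relative error in a monomial: (δτ/τ)² = Σ (nᵢ · δxᵢ/xᵢ)².
  (1·δR/R)² = (1×0.0184)² = 0.000337;  (1·δC/C)² = (1×0.0197)² = 0.000386
δτ/τ = √(0.000724) = 0.0269

2.69%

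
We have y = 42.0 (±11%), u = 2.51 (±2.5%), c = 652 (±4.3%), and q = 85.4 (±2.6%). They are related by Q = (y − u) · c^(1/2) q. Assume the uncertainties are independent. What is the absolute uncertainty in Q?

10500

Let w = y − u = 39.5. δw = √(δy² + δu²) = √(21.3 + 0.00394) = 4.62, so δw/w = 0.117.
Q is then a monomial in w, c, q:
δQ/Q = √((δw/w)² + (½·δc/c)² + (1·δq/q)²) = √(0.0137 + 0.000462 + 0.000676) = 0.122
Q = 86100, so δQ = 0.122 × 86100 = 10500.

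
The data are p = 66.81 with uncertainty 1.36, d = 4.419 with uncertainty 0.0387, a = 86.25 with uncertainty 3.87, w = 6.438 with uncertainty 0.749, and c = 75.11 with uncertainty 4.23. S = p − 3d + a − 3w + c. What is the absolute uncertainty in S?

6.31

For a sum/difference, combine absolute errors in quadrature:
  (δp)² = 1.85;  (3·δd)² = 0.0135;  (δa)² = 15.0;  (3·δw)² = 5.05;  (δc)² = 17.9
δS = √(39.8) = 6.31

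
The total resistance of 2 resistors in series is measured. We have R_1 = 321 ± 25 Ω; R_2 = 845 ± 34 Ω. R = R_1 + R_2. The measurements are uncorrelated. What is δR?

42.2 Ω

Sums and differences: (δR)² = Σ (cᵢ δxᵢ)².
  (δR_1)² = 625;  (δR_2)² = 1160
δR = √(1780) = 42.2 Ω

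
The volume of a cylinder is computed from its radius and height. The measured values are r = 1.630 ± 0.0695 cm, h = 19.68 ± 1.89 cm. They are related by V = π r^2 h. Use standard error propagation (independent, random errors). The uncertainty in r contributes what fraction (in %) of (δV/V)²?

44.1%

(δV/V)² = (2·δr/r)² + (1·δh/h)²
  r term: (2×0.0426)² = 0.00727
  h term: (1×0.0960)² = 0.00922
Total = 0.0165. Share from r = 0.00727/0.0165 = 0.441.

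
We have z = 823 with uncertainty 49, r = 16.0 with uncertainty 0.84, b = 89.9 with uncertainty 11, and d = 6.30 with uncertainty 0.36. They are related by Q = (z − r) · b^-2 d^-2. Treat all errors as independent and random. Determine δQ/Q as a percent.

27.7%

Let u = z − r = 807. δu = √(δz² + δr²) = √(2400 + 0.706) = 49.0, so δu/u = 0.0607.
Q is then a monomial in u, b, d:
δQ/Q = √((δu/u)² + (-2·δb/b)² + (-2·δd/d)²) = √(0.00369 + 0.0599 + 0.0131) = 0.277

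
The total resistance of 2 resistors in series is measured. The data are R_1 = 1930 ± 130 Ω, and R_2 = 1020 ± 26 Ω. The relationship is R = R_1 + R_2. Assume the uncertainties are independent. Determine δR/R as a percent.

For a sum/difference, combine absolute errors in quadrature:
  (δR_1)² = 16900;  (δR_2)² = 676
δR = √(17600) = 133 Ω
R = 2950 Ω, so δR/R = 133/2950 = 0.0449.

4.49%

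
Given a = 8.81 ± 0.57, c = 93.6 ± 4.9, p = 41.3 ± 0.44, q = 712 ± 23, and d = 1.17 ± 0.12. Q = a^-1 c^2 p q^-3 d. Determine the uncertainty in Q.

Each factor contributes (exponent × relative error)² to (δQ/Q)²:
  (-1·δa/a)² = (-1×0.0647)² = 0.00419;  (2·δc/c)² = (2×0.0524)² = 0.0110;  (1·δp/p)² = (1×0.0107)² = 0.000114;  (-3·δq/q)² = (-3×0.0323)² = 0.00939;  (1·δd/d)² = (1×0.103)² = 0.0105
δQ/Q = √(0.0352) = 0.188
Q = 0.000133, so δQ = 0.188 × 0.000133 = 2.5e-05.

2.5e-05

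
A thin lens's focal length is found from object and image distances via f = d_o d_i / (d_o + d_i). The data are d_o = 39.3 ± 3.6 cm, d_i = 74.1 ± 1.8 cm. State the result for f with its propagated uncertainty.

25.7 ± 1.55 cm

∂f/∂d_o = (d_i/(d_o+d_i))² = 0.427;  ∂f/∂d_i = (d_o/(d_o+d_i))² = 0.120
δf = √((∂f/∂d_o · δd_o)² + (∂f/∂d_i · δd_i)²) = √(2.36 + 0.0467) = 1.55 cm
f = 25.7 cm.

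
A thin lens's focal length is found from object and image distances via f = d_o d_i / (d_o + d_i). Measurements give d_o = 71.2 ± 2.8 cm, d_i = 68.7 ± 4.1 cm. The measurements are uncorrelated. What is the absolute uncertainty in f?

1.26 cm

∂f/∂d_o = (d_i/(d_o+d_i))² = 0.241;  ∂f/∂d_i = (d_o/(d_o+d_i))² = 0.259
δf = √((∂f/∂d_o · δd_o)² + (∂f/∂d_i · δd_i)²) = √(0.456 + 1.13) = 1.26 cm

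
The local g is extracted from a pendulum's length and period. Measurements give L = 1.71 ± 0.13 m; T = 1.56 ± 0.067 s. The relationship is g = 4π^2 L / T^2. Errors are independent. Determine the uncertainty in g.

For a monomial g ∝ L, T^-2, fractional errors add in quadrature:
  (1·δL/L)² = (1×0.0760)² = 0.00578;  (-2·δT/T)² = (-2×0.0429)² = 0.00738
δg/g = √(0.0132) = 0.115
g = 27.7 m/s^2, so δg = 0.115 × 27.7 = 3.18 m/s^2.

3.18 m/s^2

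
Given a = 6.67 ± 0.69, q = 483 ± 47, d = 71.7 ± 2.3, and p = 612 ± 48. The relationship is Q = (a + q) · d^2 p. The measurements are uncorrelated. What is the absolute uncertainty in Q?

2.15e+08

Let u = a + q = 490. δu = √(δa² + δq²) = √(0.476 + 2210) = 47.0, so δu/u = 0.0960.
Q is then a monomial in u, d, p:
δQ/Q = √((δu/u)² + (2·δd/d)² + (1·δp/p)²) = √(0.00921 + 0.00412 + 0.00615) = 0.140
Q = 1.54e+09, so δQ = 0.140 × 1.54e+09 = 2.15e+08.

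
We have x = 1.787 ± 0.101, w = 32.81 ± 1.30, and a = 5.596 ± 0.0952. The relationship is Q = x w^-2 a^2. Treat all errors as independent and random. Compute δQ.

Each factor contributes (exponent × relative error)² to (δQ/Q)²:
  (1·δx/x)² = (1×0.0565)² = 0.00319;  (-2·δw/w)² = (-2×0.0396)² = 0.00628;  (2·δa/a)² = (2×0.0170)² = 0.00116
δQ/Q = √(0.0106) = 0.103
Q = 0.05198, so δQ = 0.103 × 0.05198 = 0.00536.

0.00536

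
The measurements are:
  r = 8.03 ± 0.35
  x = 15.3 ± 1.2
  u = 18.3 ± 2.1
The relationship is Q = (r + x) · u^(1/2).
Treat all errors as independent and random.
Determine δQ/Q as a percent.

7.85%

Let w = r + x = 23.3. δw = √(δr² + δx²) = √(0.122 + 1.44) = 1.25, so δw/w = 0.0536.
Q is then a monomial in w, u:
δQ/Q = √((δw/w)² + (½·δu/u)²) = √(0.00287 + 0.00329) = 0.0785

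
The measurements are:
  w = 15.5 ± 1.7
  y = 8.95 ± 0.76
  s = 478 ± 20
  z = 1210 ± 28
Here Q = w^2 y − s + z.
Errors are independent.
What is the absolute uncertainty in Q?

Let p = w^2·y = 2150. δp/p = √((2·δw/w)² + (1·δy/y)²) = √(0.0481 + 0.00721) = 0.235, so δp = 506.
Q = p − s + z: δQ = √(δp² + δs² + δz²) = √(2.56e+05 + 400 + 784) = 507

507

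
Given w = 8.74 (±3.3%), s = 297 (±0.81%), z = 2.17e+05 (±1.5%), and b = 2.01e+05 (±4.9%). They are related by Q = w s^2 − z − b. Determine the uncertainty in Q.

30200

Let p = w·s^2 = 7.71e+05. δp/p = √((1·δw/w)² + (2·δs/s)²) = √(0.00109 + 0.000262) = 0.0368, so δp = 28300.
Q = p − z − b: δQ = √(δp² + δz² + δb²) = √(8.03e+08 + 1.06e+07 + 9.7e+07) = 30200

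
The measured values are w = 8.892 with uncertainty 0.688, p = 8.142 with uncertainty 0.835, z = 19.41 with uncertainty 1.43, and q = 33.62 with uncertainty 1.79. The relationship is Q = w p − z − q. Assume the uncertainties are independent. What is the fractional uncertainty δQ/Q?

Let h = w·p = 72.40. δh/h = √((1·δw/w)² + (1·δp/p)²) = √(0.00599 + 0.0105) = 0.128, so δh = 9.30.
Q = h − z − q: δQ = √(δh² + δz² + δq²) = √(86.5 + 2.04 + 3.20) = 9.58
Q = 19.37, so δQ/Q = 9.58/19.37 = 0.495.

0.495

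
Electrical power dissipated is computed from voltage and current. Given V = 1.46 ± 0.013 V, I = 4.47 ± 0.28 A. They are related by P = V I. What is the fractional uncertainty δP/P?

0.0633

Each factor contributes (exponent × relative error)² to (δP/P)²:
  (1·δV/V)² = (1×0.00890)² = 7.93e-05;  (1·δI/I)² = (1×0.0626)² = 0.00392
δP/P = √(0.00400) = 0.0633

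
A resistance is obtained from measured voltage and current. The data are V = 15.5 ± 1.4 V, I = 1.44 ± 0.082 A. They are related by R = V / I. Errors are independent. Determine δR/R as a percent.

Each factor contributes (exponent × relative error)² to (δR/R)²:
  (1·δV/V)² = (1×0.0903)² = 0.00816;  (-1·δI/I)² = (-1×0.0569)² = 0.00324
δR/R = √(0.0114) = 0.107

10.7%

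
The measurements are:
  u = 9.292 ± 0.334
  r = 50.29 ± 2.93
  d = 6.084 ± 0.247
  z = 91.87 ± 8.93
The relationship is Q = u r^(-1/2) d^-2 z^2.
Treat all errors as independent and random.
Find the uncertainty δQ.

Relative error in a monomial: (δQ/Q)² = Σ (nᵢ · δxᵢ/xᵢ)².
  (1·δu/u)² = (1×0.0359)² = 0.00129;  (−½·δr/r)² = (-0.5×0.0583)² = 0.000849;  (-2·δd/d)² = (-2×0.0406)² = 0.00659;  (2·δz/z)² = (2×0.0972)² = 0.0378
δQ/Q = √(0.0465) = 0.216
Q = 298.8, so δQ = 0.216 × 298.8 = 64.4.

64.4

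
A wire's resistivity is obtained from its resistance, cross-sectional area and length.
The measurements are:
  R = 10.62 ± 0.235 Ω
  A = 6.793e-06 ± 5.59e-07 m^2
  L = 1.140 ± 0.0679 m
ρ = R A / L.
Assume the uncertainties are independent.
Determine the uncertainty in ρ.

6.58e-06 Ω·m

ρ is a product of powers, so relative uncertainties combine in quadrature:
  (1·δR/R)² = (1×0.0221)² = 0.000490;  (1·δA/A)² = (1×0.0823)² = 0.00677;  (-1·δL/L)² = (-1×0.0596)² = 0.00355
δρ/ρ = √(0.0108) = 0.104
ρ = 6.328e-05 Ω·m, so δρ = 0.104 × 6.328e-05 = 6.58e-06 Ω·m.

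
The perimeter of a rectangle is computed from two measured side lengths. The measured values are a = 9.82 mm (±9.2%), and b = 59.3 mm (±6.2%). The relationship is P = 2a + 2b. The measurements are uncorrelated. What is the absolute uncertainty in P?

For a sum/difference, combine absolute errors in quadrature:
  (2·δa)² = 3.26;  (2·δb)² = 54.1
δP = √(57.3) = 7.57 mm

7.57 mm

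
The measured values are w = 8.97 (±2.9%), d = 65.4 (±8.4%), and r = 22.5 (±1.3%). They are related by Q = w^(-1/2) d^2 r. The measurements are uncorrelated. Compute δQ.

Products/powers → add relative errors in quadrature, weighted by exponent:
  (−½·δw/w)² = (-0.5×0.0290)² = 0.000210;  (2·δd/d)² = (2×0.0840)² = 0.0282;  (1·δr/r)² = (1×0.0130)² = 0.000169
δQ/Q = √(0.0286) = 0.169
Q = 32100, so δQ = 0.169 × 32100 = 5430.

5430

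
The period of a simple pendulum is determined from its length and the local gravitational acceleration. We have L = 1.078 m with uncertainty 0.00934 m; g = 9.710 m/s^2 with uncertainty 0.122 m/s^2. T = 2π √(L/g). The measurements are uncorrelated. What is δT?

0.0160 s

Products/powers → add relative errors in quadrature, weighted by exponent:
  (½·δL/L)² = (0.5×0.00866)² = 1.88e-05;  (−½·δg/g)² = (-0.5×0.0126)² = 3.95e-05
δT/T = √(5.82e-05) = 0.00763
T = 2.094 s, so δT = 0.00763 × 2.094 = 0.0160 s.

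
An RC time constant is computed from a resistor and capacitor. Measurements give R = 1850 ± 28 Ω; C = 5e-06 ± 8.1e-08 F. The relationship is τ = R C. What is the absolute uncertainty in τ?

Each factor contributes (exponent × relative error)² to (δτ/τ)²:
  (1·δR/R)² = (1×0.0151)² = 0.000229;  (1·δC/C)² = (1×0.0162)² = 0.000262
δτ/τ = √(0.000492) = 0.0222
τ = 0.00925 s, so δτ = 0.0222 × 0.00925 = 0.000205 s.

0.000205 s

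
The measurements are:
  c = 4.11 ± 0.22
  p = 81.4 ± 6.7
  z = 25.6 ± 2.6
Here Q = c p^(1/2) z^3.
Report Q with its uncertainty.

(6.22 ± 1.94) × 10^5

Relative error in a monomial: (δQ/Q)² = Σ (nᵢ · δxᵢ/xᵢ)².
  (1·δc/c)² = (1×0.0535)² = 0.00287;  (½·δp/p)² = (0.5×0.0823)² = 0.00169;  (3·δz/z)² = (3×0.102)² = 0.0928
δQ/Q = √(0.0974) = 0.312
Q = 6.22e+05, so δQ = 0.312 × 6.22e+05 = 1.94e+05.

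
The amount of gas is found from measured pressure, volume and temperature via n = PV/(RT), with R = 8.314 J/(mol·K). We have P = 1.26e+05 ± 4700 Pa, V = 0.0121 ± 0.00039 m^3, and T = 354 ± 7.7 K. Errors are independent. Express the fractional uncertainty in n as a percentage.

5.39%

Products/powers → add relative errors in quadrature, weighted by exponent:
  (1·δP/P)² = (1×0.0373)² = 0.00139;  (1·δV/V)² = (1×0.0322)² = 0.00104;  (-1·δT/T)² = (-1×0.0218)² = 0.000473
δn/n = √(0.00290) = 0.0539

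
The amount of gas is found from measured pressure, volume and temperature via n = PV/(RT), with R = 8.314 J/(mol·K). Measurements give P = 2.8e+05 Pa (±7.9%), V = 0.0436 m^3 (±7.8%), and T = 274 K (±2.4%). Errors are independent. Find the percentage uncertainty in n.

11.4%

Since n is a product/quotient, work with relative uncertainties:
  (1·δP/P)² = (1×0.0790)² = 0.00624;  (1·δV/V)² = (1×0.0780)² = 0.00608;  (-1·δT/T)² = (-1×0.0240)² = 0.000576
δn/n = √(0.0129) = 0.114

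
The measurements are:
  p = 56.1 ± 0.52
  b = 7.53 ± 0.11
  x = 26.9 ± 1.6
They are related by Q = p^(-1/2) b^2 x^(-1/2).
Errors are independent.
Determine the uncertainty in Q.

Since Q is a product/quotient, work with relative uncertainties:
  (−½·δp/p)² = (-0.5×0.00927)² = 2.15e-05;  (2·δb/b)² = (2×0.0146)² = 0.000854;  (−½·δx/x)² = (-0.5×0.0595)² = 0.000884
δQ/Q = √(0.00176) = 0.0419
Q = 1.46, so δQ = 0.0419 × 1.46 = 0.0612.

0.0612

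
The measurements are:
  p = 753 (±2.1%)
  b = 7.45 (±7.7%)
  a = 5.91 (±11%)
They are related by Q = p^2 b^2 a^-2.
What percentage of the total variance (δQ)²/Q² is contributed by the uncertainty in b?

(δQ/Q)² = (2·δp/p)² + (2·δb/b)² + (-2·δa/a)²
  p term: (2×0.0210)² = 0.00176
  b term: (2×0.0770)² = 0.0237
  a term: (-2×0.110)² = 0.0484
Total = 0.0739. Share from b = 0.0237/0.0739 = 0.321.

32.1%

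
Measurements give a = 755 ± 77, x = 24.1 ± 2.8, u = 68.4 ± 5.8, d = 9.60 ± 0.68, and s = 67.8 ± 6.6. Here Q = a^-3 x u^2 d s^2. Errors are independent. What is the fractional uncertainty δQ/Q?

Each factor contributes (exponent × relative error)² to (δQ/Q)²:
  (-3·δa/a)² = (-3×0.102)² = 0.0936;  (1·δx/x)² = (1×0.116)² = 0.0135;  (2·δu/u)² = (2×0.0848)² = 0.0288;  (1·δd/d)² = (1×0.0708)² = 0.00502;  (2·δs/s)² = (2×0.0973)² = 0.0379
δQ/Q = √(0.179) = 0.423

0.423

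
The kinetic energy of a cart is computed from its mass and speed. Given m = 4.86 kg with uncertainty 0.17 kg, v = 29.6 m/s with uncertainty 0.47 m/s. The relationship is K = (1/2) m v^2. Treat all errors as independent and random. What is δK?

101 J

K is a product of powers, so relative uncertainties combine in quadrature:
  (1·δm/m)² = (1×0.0350)² = 0.00122;  (2·δv/v)² = (2×0.0159)² = 0.00101
δK/K = √(0.00223) = 0.0472
K = 2130 J, so δK = 0.0472 × 2130 = 101 J.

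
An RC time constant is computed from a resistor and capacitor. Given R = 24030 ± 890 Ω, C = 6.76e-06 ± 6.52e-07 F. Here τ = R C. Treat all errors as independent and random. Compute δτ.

τ is a product of powers, so relative uncertainties combine in quadrature:
  (1·δR/R)² = (1×0.0370)² = 0.00137;  (1·δC/C)² = (1×0.0964)² = 0.00930
δτ/τ = √(0.0107) = 0.103
τ = 0.1624 s, so δτ = 0.103 × 0.1624 = 0.0168 s.

0.0168 s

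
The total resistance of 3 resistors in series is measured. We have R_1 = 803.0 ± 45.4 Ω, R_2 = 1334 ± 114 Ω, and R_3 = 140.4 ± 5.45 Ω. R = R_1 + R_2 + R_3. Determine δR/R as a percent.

For a sum/difference, combine absolute errors in quadrature:
  (δR_1)² = 2060;  (δR_2)² = 13000;  (δR_3)² = 29.7
δR = √(15100) = 123 Ω
R = 2277 Ω, so δR/R = 123/2277 = 0.0539.

5.39%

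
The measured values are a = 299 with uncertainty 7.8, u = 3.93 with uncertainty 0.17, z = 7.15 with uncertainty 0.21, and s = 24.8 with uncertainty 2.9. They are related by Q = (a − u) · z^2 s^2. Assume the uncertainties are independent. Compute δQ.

2.25e+06

Let w = a − u = 295. δw = √(δa² + δu²) = √(60.8 + 0.0289) = 7.80, so δw/w = 0.0264.
Q is then a monomial in w, z, s:
δQ/Q = √((δw/w)² + (2·δz/z)² + (2·δs/s)²) = √(0.000699 + 0.00345 + 0.0547) = 0.243
Q = 9.28e+06, so δQ = 0.243 × 9.28e+06 = 2.25e+06.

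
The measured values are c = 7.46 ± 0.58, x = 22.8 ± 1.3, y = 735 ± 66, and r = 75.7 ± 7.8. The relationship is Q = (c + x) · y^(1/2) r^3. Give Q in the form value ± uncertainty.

(3.56 ± 1.12) × 10^8

Let u = c + x = 30.3. δu = √(δc² + δx²) = √(0.336 + 1.69) = 1.42, so δu/u = 0.0470.
Q is then a monomial in u, y, r:
δQ/Q = √((δu/u)² + (½·δy/y)² + (3·δr/r)²) = √(0.00221 + 0.00202 + 0.0956) = 0.316
Q = 3.56e+08, so δQ = 0.316 × 3.56e+08 = 1.12e+08.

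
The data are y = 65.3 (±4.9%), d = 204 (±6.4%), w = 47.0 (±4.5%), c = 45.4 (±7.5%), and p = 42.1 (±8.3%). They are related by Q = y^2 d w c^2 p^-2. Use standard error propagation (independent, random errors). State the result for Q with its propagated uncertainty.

For a monomial Q ∝ y^2, d, w, c^2, p^-2, fractional errors add in quadrature:
  (2·δy/y)² = (2×0.0490)² = 0.00960;  (1·δd/d)² = (1×0.0640)² = 0.00410;  (1·δw/w)² = (1×0.0450)² = 0.00202;  (2·δc/c)² = (2×0.0750)² = 0.0225;  (-2·δp/p)² = (-2×0.0830)² = 0.0276
δQ/Q = √(0.0658) = 0.256
Q = 4.75e+07, so δQ = 0.256 × 4.75e+07 = 1.22e+07.

(4.75 ± 1.22) × 10^7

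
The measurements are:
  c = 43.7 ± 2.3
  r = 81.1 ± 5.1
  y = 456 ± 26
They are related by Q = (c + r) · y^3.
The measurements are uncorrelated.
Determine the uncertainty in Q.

2.09e+09

Let u = c + r = 125. δu = √(δc² + δr²) = √(5.29 + 26.0) = 5.59, so δu/u = 0.0448.
Q is then a monomial in u, y:
δQ/Q = √((δu/u)² + (3·δy/y)²) = √(0.00201 + 0.0293) = 0.177
Q = 1.18e+10, so δQ = 0.177 × 1.18e+10 = 2.09e+09.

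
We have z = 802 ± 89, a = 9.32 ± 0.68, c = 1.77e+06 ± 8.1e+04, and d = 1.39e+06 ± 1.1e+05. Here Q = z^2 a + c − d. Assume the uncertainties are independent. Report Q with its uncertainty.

(6.37 ± 1.41) × 10^6

Let p = z^2·a = 5.99e+06. δp/p = √((2·δz/z)² + (1·δa/a)²) = √(0.0493 + 0.00532) = 0.234, so δp = 1.4e+06.
Q = p + c − d: δQ = √(δp² + δc² + δd²) = √(1.96e+12 + 6.56e+09 + 1.21e+10) = 1.41e+06
Q = 6.37e+06.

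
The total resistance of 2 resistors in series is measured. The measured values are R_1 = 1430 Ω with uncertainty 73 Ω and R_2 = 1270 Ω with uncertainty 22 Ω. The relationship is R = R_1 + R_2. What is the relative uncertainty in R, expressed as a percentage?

R is a linear combination, so absolute uncertainties add in quadrature:
  (δR_1)² = 5330;  (δR_2)² = 484
δR = √(5810) = 76.2 Ω
R = 2700 Ω, so δR/R = 76.2/2700 = 0.0282.

2.82%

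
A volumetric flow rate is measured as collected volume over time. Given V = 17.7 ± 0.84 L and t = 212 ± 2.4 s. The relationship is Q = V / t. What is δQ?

Products/powers → add relative errors in quadrature, weighted by exponent:
  (1·δV/V)² = (1×0.0475)² = 0.00225;  (-1·δt/t)² = (-1×0.0113)² = 0.000128
δQ/Q = √(0.00238) = 0.0488
Q = 0.0835 L/s, so δQ = 0.0488 × 0.0835 = 0.00407 L/s.

0.00407 L/s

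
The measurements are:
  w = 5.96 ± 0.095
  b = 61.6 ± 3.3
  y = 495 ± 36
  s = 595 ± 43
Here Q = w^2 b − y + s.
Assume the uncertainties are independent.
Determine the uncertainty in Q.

147

Let p = w^2·b = 2190. δp/p = √((2·δw/w)² + (1·δb/b)²) = √(0.00102 + 0.00287) = 0.0623, so δp = 136.
Q = p − y + s: δQ = √(δp² + δy² + δs²) = √(18600 + 1300 + 1850) = 147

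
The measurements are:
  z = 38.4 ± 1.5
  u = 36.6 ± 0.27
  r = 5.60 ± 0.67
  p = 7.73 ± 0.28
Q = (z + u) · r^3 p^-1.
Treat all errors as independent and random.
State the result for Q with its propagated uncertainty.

1700 ± 616

Let w = z + u = 75.0. δw = √(δz² + δu²) = √(2.25 + 0.0729) = 1.52, so δw/w = 0.0203.
Q is then a monomial in w, r, p:
δQ/Q = √((δw/w)² + (3·δr/r)² + (-1·δp/p)²) = √(0.000413 + 0.129 + 0.00131) = 0.361
Q = 1700, so δQ = 0.361 × 1700 = 616.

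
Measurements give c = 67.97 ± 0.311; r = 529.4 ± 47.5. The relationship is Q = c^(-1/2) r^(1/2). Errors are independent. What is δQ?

Products/powers → add relative errors in quadrature, weighted by exponent:
  (−½·δc/c)² = (-0.5×0.00458)² = 5.23e-06;  (½·δr/r)² = (0.5×0.0897)² = 0.00201
δQ/Q = √(0.00202) = 0.0449
Q = 2.791, so δQ = 0.0449 × 2.791 = 0.125.

0.125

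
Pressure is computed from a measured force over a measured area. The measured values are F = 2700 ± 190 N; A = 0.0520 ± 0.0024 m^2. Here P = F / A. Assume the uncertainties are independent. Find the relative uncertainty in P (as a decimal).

Since P is a product/quotient, work with relative uncertainties:
  (1·δF/F)² = (1×0.0704)² = 0.00495;  (-1·δA/A)² = (-1×0.0462)² = 0.00213
δP/P = √(0.00708) = 0.0842

0.0842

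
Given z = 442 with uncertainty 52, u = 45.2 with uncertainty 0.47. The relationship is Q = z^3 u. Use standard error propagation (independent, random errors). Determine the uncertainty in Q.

1.38e+09

Q is a product of powers, so relative uncertainties combine in quadrature:
  (3·δz/z)² = (3×0.118)² = 0.125;  (1·δu/u)² = (1×0.0104)² = 0.000108
δQ/Q = √(0.125) = 0.353
Q = 3.9e+09, so δQ = 0.353 × 3.9e+09 = 1.38e+09.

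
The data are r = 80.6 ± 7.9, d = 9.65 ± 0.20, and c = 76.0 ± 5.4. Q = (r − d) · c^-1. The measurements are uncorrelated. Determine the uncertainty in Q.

0.123

Let u = r − d = 70.9. δu = √(δr² + δd²) = √(62.4 + 0.0400) = 7.90, so δu/u = 0.111.
Q is then a monomial in u, c:
δQ/Q = √((δu/u)² + (-1·δc/c)²) = √(0.0124 + 0.00505) = 0.132
Q = 0.934, so δQ = 0.132 × 0.934 = 0.123.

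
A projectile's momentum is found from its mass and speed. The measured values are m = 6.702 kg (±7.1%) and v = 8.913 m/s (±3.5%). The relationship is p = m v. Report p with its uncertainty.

59.73 ± 4.73 kg·m/s

Each factor contributes (exponent × relative error)² to (δp/p)²:
  (1·δm/m)² = (1×0.0710)² = 0.00504;  (1·δv/v)² = (1×0.0350)² = 0.00123
δp/p = √(0.00627) = 0.0792
p = 59.73 kg·m/s, so δp = 0.0792 × 59.73 = 4.73 kg·m/s.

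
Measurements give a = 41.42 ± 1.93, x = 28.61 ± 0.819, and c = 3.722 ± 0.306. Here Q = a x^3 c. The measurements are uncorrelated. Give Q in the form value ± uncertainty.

Since Q is a product/quotient, work with relative uncertainties:
  (1·δa/a)² = (1×0.0466)² = 0.00217;  (3·δx/x)² = (3×0.0286)² = 0.00738;  (1·δc/c)² = (1×0.0822)² = 0.00676
δQ/Q = √(0.0163) = 0.128
Q = 3.61e+06, so δQ = 0.128 × 3.61e+06 = 4.61e+05.

(3.610 ± 0.461) × 10^6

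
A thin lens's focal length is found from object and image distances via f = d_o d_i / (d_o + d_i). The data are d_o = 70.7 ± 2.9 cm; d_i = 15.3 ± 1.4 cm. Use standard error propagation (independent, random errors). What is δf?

∂f/∂d_o = (d_i/(d_o+d_i))² = 0.0317;  ∂f/∂d_i = (d_o/(d_o+d_i))² = 0.676
δf = √((∂f/∂d_o · δd_o)² + (∂f/∂d_i · δd_i)²) = √(0.00842 + 0.895) = 0.951 cm

0.951 cm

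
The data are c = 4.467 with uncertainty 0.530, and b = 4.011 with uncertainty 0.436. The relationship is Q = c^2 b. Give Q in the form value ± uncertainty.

80.04 ± 20.9

Each factor contributes (exponent × relative error)² to (δQ/Q)²:
  (2·δc/c)² = (2×0.119)² = 0.0563;  (1·δb/b)² = (1×0.109)² = 0.0118
δQ/Q = √(0.0681) = 0.261
Q = 80.04, so δQ = 0.261 × 80.04 = 20.9.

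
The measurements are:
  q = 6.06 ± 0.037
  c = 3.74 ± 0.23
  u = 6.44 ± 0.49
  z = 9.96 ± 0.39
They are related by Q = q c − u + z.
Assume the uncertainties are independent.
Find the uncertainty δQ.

Let p = q·c = 22.7. δp/p = √((1·δq/q)² + (1·δc/c)²) = √(3.73e-05 + 0.00378) = 0.0618, so δp = 1.40.
Q = p − u + z: δQ = √(δp² + δu² + δz²) = √(1.96 + 0.240 + 0.152) = 1.53

1.53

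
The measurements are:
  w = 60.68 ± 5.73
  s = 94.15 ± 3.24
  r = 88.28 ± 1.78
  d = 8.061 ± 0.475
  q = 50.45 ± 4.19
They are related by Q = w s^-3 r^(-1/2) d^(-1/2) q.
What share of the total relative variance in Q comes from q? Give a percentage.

(δQ/Q)² = (1·δw/w)² + (-3·δs/s)² + (−½·δr/r)² + (−½·δd/d)² + (1·δq/q)²
  w term: (1×0.0944)² = 0.00892
  s term: (-3×0.0344)² = 0.0107
  r term: (-0.5×0.0202)² = 0.000102
  d term: (-0.5×0.0589)² = 0.000868
  q term: (1×0.0831)² = 0.00690
Total = 0.0274. Share from q = 0.00690/0.0274 = 0.251.

25.1%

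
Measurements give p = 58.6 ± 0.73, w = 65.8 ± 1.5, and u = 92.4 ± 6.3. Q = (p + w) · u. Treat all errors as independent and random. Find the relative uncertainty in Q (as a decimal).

0.0695

Let h = p + w = 124. δh = √(δp² + δw²) = √(0.533 + 2.25) = 1.67, so δh/h = 0.0134.
Q is then a monomial in h, u:
δQ/Q = √((δh/h)² + (1·δu/u)²) = √(0.000180 + 0.00465) = 0.0695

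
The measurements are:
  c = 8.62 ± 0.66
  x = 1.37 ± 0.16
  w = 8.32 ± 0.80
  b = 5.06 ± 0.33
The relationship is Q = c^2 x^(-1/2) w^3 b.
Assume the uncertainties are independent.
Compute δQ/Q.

For a monomial Q ∝ c^2, x^(-1/2), w^3, b, fractional errors add in quadrature:
  (2·δc/c)² = (2×0.0766)² = 0.0234;  (−½·δx/x)² = (-0.5×0.117)² = 0.00341;  (3·δw/w)² = (3×0.0962)² = 0.0832;  (1·δb/b)² = (1×0.0652)² = 0.00425
δQ/Q = √(0.114) = 0.338

0.338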